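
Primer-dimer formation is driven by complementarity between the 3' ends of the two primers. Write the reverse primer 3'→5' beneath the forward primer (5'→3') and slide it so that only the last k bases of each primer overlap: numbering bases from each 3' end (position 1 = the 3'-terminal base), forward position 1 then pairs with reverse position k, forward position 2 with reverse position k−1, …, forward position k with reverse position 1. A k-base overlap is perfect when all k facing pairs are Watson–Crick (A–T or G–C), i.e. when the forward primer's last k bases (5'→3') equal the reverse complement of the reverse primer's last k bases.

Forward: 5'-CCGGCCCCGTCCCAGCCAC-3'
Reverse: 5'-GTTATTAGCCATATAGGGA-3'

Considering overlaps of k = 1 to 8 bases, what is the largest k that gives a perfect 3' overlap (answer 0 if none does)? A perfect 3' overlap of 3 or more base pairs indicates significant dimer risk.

Longest perfect overlap: 0 complementary base pairs; below the dimer-risk threshold (threshold 3).

Last 8 bases (5'→3') — forward …CCAGCCAC, reverse …TATAGGGA.
Reverse complement of the reverse primer's last 8 bases: TCCCTATA; its first k bases are the reverse complement of the reverse primer's last k bases, so a perfect k-base overlap needs the forward primer's last k bases to equal them.
Comparing (forward last k vs required): k=1: C vs T ✗; k=2: AC vs TC ✗; k=3: CAC vs TCC ✗; k=4: CCAC vs TCCC ✗; k=5: GCCAC vs TCCCT ✗; k=6: AGCCAC vs TCCCTA ✗; k=7: CAGCCAC vs TCCCTAT ✗; k=8: CCAGCCAC vs TCCCTATA ✗.
No overlap length from 1 to 8 is perfect, so the longest perfect 3' overlap is 0.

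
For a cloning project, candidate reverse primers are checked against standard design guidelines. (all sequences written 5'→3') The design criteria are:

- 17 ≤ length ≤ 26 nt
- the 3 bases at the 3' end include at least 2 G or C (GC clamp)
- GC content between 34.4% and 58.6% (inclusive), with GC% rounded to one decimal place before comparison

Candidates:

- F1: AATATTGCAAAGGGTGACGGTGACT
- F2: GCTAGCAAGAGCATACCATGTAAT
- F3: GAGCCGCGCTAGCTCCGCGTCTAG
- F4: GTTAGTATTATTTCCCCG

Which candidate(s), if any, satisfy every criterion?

F4 only.

F1 (25 nt, A=8 T=6 G=8 C=3): length 25 ✓; 3' end ACT has 1 G/C, need ≥2 ✗; GC 11/25 = 44.0% ✓ — fails.
F2 (24 nt, A=9 T=5 G=5 C=5): length 24 ✓; 3' end AAT has 0 G/C, need ≥2 ✗; GC 10/24 = 41.7% ✓ — fails.
F3 (24 nt, A=3 T=4 G=8 C=9): length 24 ✓; 3' end TAG has 1 G/C, need ≥2 ✗; GC 17/24 = 70.8%, outside 34.4–58.6% ✗ — fails.
F4 (18 nt, A=3 T=8 G=3 C=4): length 18 ✓; 3' end CCG has 3 G/C ✓; GC 7/18 = 38.9% ✓ — passes.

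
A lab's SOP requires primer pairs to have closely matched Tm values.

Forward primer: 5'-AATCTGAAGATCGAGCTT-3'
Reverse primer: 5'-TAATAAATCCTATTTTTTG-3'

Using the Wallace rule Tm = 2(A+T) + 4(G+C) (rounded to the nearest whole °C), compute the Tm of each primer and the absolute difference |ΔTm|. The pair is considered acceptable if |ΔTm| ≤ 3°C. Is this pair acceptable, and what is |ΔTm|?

Forward: A=6 T=5 G=4 C=3 → Tm = 2·11 + 4·7 = 50°C.
Reverse: A=6 T=10 G=1 C=2 → Tm = 2·16 + 4·3 = 44°C.
|ΔTm| = |50 − 44| = 6°C, > 3°C.

|ΔTm| = 6°C; the pair is not acceptable.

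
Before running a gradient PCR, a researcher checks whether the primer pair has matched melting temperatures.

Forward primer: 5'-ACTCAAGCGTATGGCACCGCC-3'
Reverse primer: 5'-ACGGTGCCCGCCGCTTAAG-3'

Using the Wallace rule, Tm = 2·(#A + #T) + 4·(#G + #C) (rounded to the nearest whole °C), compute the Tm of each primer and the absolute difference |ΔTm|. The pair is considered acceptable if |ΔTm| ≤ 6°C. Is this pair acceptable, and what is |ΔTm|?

|ΔTm| = 4°C; the pair is acceptable.

Forward: A=5 T=3 G=5 C=8 → Tm = 2·8 + 4·13 = 68°C.
Reverse: A=3 T=3 G=6 C=7 → Tm = 2·6 + 4·13 = 64°C.
|ΔTm| = |68 − 64| = 4°C, ≤ 6°C.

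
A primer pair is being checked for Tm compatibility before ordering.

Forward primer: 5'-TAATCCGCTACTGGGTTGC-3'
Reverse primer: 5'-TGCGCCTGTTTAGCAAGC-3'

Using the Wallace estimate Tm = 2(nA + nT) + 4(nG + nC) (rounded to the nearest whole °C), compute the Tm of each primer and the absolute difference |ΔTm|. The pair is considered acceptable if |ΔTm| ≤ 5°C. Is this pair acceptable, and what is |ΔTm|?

|ΔTm| = 2°C; the pair is acceptable.

Forward: A=3 T=6 G=5 C=5 → Tm = 2·9 + 4·10 = 58°C.
Reverse: A=3 T=5 G=5 C=5 → Tm = 2·8 + 4·10 = 56°C.
|ΔTm| = |58 − 56| = 2°C, ≤ 5°C.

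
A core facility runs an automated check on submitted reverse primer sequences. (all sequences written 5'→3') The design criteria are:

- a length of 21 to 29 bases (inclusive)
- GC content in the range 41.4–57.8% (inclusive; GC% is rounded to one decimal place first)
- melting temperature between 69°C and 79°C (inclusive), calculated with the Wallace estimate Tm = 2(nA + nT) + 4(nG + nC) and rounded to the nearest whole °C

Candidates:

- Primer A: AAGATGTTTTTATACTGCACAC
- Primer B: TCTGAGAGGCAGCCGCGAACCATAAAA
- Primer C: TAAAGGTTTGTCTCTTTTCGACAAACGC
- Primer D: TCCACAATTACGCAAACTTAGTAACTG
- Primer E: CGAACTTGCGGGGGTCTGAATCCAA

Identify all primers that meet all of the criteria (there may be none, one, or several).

Primer E only.

Primer A (22 nt, A=7 T=8 G=3 C=4): length 22 ✓; GC 7/22 = 31.8%, outside 41.4–57.8% ✗; Tm = 2·15 + 4·7 = 58°C, outside 69–79°C ✗ — fails.
Primer B (27 nt, A=10 T=3 G=7 C=7): length 27 ✓; GC 14/27 = 51.9% ✓; Tm = 2·13 + 4·14 = 82°C, outside 69–79°C ✗ — fails.
Primer C (28 nt, A=7 T=10 G=5 C=6): length 28 ✓; GC 11/28 = 39.3%, outside 41.4–57.8% ✗; Tm = 2·17 + 4·11 = 78°C ✓ — fails.
Primer D (27 nt, A=10 T=7 G=3 C=7): length 27 ✓; GC 10/27 = 37.0%, outside 41.4–57.8% ✗; Tm = 2·17 + 4·10 = 74°C ✓ — fails.
Primer E (25 nt, A=6 T=5 G=8 C=6): length 25 ✓; GC 14/25 = 56.0% ✓; Tm = 2·11 + 4·14 = 78°C ✓ — passes.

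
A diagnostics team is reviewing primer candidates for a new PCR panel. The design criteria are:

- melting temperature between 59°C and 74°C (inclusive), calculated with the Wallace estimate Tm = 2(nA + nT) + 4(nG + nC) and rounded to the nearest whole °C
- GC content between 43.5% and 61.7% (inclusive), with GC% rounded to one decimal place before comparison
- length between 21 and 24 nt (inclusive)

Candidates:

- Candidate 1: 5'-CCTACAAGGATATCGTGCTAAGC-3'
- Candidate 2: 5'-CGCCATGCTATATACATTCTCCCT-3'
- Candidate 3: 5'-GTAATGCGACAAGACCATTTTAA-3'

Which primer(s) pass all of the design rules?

Candidate 1 (23 nt, A=7 T=5 G=5 C=6): Tm = 2·12 + 4·11 = 68°C ✓; GC 11/23 = 47.8% ✓; length 23 ✓ — passes.
Candidate 2 (24 nt, A=5 T=8 G=2 C=9): Tm = 2·13 + 4·11 = 70°C ✓; GC 11/24 = 45.8% ✓; length 24 ✓ — passes.
Candidate 3 (23 nt, A=9 T=6 G=4 C=4): Tm = 2·15 + 4·8 = 62°C ✓; GC 8/23 = 34.8%, outside 43.5–61.7% ✗; length 23 ✓ — fails.

Candidate 1 and Candidate 2.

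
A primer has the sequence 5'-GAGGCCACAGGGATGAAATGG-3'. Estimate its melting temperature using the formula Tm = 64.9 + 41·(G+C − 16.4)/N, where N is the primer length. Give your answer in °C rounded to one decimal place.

Base counts: A=7, T=2, G=9, C=3; G+C = 12, N = 21.
Tm = 64.9 + 41·(12 − 16.4)/21 = 64.9 + -180.40/21 = 56.3°C.

56.3°C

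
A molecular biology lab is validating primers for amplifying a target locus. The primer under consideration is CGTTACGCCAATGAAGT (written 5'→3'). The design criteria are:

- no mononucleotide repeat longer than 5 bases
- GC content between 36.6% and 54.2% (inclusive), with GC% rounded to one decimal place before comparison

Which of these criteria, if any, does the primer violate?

Meets all criteria.

Base counts: A=5, T=4, G=4, C=4 (length 17).
homopolymer run: longest run = 2 ✓
GC content: GC 8/17 = 47.1% ✓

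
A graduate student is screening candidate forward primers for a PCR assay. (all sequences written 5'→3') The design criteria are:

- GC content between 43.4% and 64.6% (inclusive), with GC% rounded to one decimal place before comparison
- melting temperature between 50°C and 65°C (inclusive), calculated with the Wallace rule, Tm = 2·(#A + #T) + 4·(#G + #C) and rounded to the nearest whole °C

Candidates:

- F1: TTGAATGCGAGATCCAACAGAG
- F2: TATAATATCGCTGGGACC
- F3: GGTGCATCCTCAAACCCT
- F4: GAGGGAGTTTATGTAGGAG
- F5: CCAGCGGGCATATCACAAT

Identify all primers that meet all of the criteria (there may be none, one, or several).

F1, F2, F3, F4 and F5.

F1 (22 nt, A=8 T=4 G=6 C=4): GC 10/22 = 45.5% ✓; Tm = 2·12 + 4·10 = 64°C ✓ — passes.
F2 (18 nt, A=5 T=5 G=4 C=4): GC 8/18 = 44.4% ✓; Tm = 2·10 + 4·8 = 52°C ✓ — passes.
F3 (18 nt, A=4 T=4 G=3 C=7): GC 10/18 = 55.6% ✓; Tm = 2·8 + 4·10 = 56°C ✓ — passes.
F4 (19 nt, A=5 T=5 G=9 C=0): GC 9/19 = 47.4% ✓; Tm = 2·10 + 4·9 = 56°C ✓ — passes.
F5 (19 nt, A=6 T=3 G=4 C=6): GC 10/19 = 52.6% ✓; Tm = 2·9 + 4·10 = 58°C ✓ — passes.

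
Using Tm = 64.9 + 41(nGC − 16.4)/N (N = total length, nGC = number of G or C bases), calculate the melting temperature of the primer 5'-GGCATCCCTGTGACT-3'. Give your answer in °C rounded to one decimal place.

Base counts: A=2, T=4, G=4, C=5; G+C = 9, N = 15.
Tm = 64.9 + 41·(9 − 16.4)/15 = 64.9 + -303.40/15 = 44.7°C.

44.7°C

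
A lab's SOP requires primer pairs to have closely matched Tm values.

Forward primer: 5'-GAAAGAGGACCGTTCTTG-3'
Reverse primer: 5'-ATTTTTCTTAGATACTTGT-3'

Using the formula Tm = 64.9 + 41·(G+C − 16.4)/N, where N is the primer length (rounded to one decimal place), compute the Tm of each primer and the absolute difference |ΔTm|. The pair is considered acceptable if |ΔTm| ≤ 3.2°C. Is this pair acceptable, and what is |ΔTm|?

Forward: G+C = 9, N = 18 → Tm = 64.9 + 41·(9 − 16.4)/18 = 48.0°C.
Reverse: G+C = 4, N = 19 → Tm = 64.9 + 41·(4 − 16.4)/19 = 38.1°C.
|ΔTm| = |48.0 − 38.1| = 9.9°C, > 3.2°C.

|ΔTm| = 9.9°C; the pair is not acceptable.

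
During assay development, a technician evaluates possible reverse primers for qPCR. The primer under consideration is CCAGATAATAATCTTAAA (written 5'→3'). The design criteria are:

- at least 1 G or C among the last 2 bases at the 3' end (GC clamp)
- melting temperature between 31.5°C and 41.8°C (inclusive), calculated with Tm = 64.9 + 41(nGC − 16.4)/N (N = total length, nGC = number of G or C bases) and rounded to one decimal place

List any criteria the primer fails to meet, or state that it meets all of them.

Base counts: A=9, T=5, G=1, C=3 (length 18).
GC clamp: 3' end AA has 0 G/C, need ≥1 ✗
Tm: Tm = 64.9 + 41·(4 − 16.4)/18 = 36.7°C ✓

Fails: GC clamp.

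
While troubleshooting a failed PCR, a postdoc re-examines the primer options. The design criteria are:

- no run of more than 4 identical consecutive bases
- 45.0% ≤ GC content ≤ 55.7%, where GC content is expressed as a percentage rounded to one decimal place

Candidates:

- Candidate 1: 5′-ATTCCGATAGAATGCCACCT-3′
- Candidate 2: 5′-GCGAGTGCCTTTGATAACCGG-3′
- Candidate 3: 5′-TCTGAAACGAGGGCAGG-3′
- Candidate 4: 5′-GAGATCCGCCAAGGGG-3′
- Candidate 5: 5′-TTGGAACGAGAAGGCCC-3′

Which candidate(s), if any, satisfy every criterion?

Candidate 1 only.

Candidate 1 (20 nt, A=6 T=5 G=3 C=6): longest run = 2 ✓; GC 9/20 = 45.0% ✓ — passes.
Candidate 2 (21 nt, A=4 T=5 G=7 C=5): longest run = 3 ✓; GC 12/21 = 57.1%, outside 45.0–55.7% ✗ — fails.
Candidate 3 (17 nt, A=5 T=2 G=7 C=3): longest run = 3 ✓; GC 10/17 = 58.8%, outside 45.0–55.7% ✗ — fails.
Candidate 4 (16 nt, A=4 T=1 G=7 C=4): longest run = 4 ✓; GC 11/16 = 68.8%, outside 45.0–55.7% ✗ — fails.
Candidate 5 (17 nt, A=5 T=2 G=6 C=4): longest run = 3 ✓; GC 10/17 = 58.8%, outside 45.0–55.7% ✗ — fails.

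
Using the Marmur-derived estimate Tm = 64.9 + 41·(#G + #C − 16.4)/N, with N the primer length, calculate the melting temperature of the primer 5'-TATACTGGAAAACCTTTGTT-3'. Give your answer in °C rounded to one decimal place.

Base counts: A=6, T=8, G=3, C=3; G+C = 6, N = 20.
Tm = 64.9 + 41·(6 − 16.4)/20 = 64.9 + -426.40/20 = 43.6°C.

43.6°C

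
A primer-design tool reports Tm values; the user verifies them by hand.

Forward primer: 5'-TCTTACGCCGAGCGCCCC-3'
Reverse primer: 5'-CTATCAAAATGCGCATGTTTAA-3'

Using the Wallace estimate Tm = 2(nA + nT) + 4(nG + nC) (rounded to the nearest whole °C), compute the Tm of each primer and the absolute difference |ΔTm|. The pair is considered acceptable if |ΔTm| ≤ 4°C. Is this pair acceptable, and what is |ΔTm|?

Forward: A=2 T=3 G=4 C=9 → Tm = 2·5 + 4·13 = 62°C.
Reverse: A=8 T=7 G=3 C=4 → Tm = 2·15 + 4·7 = 58°C.
|ΔTm| = |62 − 58| = 4°C, ≤ 4°C.

|ΔTm| = 4°C; the pair is acceptable.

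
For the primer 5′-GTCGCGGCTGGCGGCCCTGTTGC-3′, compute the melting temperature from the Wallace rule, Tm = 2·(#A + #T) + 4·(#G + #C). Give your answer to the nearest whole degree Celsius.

Base counts: A=0, T=5, G=10, C=8 (length 23).
Tm = 2·(0+5) + 4·(10+8) = 2·5 + 4·18 = 10 + 72 = 82°C.

82°C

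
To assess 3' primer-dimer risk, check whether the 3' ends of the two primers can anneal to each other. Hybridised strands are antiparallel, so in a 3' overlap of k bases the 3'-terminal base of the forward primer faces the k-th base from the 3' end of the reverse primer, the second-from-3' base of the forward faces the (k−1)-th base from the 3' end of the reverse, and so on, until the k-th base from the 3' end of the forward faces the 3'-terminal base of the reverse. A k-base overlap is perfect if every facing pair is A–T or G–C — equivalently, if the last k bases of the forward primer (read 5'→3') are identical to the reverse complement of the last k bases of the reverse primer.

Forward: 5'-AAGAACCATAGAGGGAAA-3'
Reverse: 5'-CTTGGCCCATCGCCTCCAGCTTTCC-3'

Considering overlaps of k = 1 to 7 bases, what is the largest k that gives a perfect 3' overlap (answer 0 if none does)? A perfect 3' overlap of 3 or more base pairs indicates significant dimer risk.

Longest perfect overlap: 5 complementary base pairs; significant dimer risk (threshold 3).

Last 7 bases (5'→3') — forward …AGGGAAA, reverse …GCTTTCC.
Reverse complement of the reverse primer's last 7 bases: GGAAAGC; its first k bases are the reverse complement of the reverse primer's last k bases, so a perfect k-base overlap needs the forward primer's last k bases to equal them.
Comparing (forward last k vs required): k=1: A vs G ✗; k=2: AA vs GG ✗; k=3: AAA vs GGA ✗; k=4: GAAA vs GGAA ✗; k=5: GGAAA vs GGAAA ✓; k=6: GGGAAA vs GGAAAG ✗; k=7: AGGGAAA vs GGAAAGC ✗.
Only k = 5 is perfect, so the longest perfect 3' overlap is 5.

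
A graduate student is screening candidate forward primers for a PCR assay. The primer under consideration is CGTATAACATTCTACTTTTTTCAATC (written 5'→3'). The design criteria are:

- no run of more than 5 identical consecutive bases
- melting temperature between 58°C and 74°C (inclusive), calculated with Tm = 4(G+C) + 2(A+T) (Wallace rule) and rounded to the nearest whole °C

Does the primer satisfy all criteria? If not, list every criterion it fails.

Base counts: A=7, T=12, G=1, C=6 (length 26).
homopolymer run: longest run = 6, exceeds 5 ✗
Tm: Tm = 2·19 + 4·7 = 66°C ✓

Fails: homopolymer run.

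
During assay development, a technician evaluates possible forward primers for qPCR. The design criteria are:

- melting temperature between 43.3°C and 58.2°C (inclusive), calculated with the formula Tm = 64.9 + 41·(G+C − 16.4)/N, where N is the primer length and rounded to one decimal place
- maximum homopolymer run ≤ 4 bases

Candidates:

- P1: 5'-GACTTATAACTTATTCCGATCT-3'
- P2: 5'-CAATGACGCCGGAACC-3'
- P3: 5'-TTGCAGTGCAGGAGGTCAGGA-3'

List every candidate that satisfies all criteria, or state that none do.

P1, P2 and P3.

P1 (22 nt, A=6 T=9 G=2 C=5): Tm = 64.9 + 41·(7 − 16.4)/22 = 47.4°C ✓; longest run = 2 ✓ — passes.
P2 (16 nt, A=5 T=1 G=4 C=6): Tm = 64.9 + 41·(10 − 16.4)/16 = 48.5°C ✓; longest run = 2 ✓ — passes.
P3 (21 nt, A=5 T=4 G=9 C=3): Tm = 64.9 + 41·(12 − 16.4)/21 = 56.3°C ✓; longest run = 2 ✓ — passes.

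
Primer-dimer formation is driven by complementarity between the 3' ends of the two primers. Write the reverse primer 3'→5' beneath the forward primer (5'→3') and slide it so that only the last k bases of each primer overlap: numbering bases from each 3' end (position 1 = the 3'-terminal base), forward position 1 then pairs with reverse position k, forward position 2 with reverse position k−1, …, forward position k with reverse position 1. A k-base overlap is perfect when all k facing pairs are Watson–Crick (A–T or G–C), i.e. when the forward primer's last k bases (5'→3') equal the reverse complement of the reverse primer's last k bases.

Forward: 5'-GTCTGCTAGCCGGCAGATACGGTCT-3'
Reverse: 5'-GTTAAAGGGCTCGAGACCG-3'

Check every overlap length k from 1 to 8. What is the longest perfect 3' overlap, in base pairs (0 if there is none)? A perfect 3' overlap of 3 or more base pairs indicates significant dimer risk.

Longest perfect overlap: 6 complementary base pairs; significant dimer risk (threshold 3).

Last 8 bases (5'→3') — forward …TACGGTCT, reverse …CGAGACCG.
Reverse complement of the reverse primer's last 8 bases: CGGTCTCG; its first k bases are the reverse complement of the reverse primer's last k bases, so a perfect k-base overlap needs the forward primer's last k bases to equal them.
Comparing (forward last k vs required): k=1: T vs C ✗; k=2: CT vs CG ✗; k=3: TCT vs CGG ✗; k=4: GTCT vs CGGT ✗; k=5: GGTCT vs CGGTC ✗; k=6: CGGTCT vs CGGTCT ✓; k=7: ACGGTCT vs CGGTCTC ✗; k=8: TACGGTCT vs CGGTCTCG ✗.
Only k = 6 is perfect, so the longest perfect 3' overlap is 6.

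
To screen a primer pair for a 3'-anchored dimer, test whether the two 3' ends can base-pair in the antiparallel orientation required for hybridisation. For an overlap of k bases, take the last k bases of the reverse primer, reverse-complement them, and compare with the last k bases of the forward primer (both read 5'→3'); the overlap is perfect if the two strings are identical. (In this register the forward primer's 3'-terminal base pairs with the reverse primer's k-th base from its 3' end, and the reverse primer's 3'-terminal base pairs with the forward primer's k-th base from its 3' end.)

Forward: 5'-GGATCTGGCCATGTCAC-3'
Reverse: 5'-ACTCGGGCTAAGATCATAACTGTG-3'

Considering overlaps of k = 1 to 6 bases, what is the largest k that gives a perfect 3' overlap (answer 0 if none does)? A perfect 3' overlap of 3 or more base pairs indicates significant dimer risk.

Longest perfect overlap: 3 complementary base pairs; significant dimer risk (threshold 3).

Last 6 bases (5'→3') — forward …TGTCAC, reverse …ACTGTG.
Reverse complement of the reverse primer's last 6 bases: CACAGT; its first k bases are the reverse complement of the reverse primer's last k bases, so a perfect k-base overlap needs the forward primer's last k bases to equal them.
Comparing (forward last k vs required): k=1: C vs C ✓; k=2: AC vs CA ✗; k=3: CAC vs CAC ✓; k=4: TCAC vs CACA ✗; k=5: GTCAC vs CACAG ✗; k=6: TGTCAC vs CACAGT ✗.
Perfect overlaps at k = 1, 3; the largest is 3.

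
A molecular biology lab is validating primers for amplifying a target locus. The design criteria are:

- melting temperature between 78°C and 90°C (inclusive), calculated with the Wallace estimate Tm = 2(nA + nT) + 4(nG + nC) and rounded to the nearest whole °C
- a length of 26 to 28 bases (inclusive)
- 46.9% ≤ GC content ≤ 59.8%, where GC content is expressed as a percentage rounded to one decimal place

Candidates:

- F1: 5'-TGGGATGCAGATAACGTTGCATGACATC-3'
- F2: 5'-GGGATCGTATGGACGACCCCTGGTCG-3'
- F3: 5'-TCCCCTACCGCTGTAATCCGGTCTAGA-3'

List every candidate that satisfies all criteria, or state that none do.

F1 (28 nt, A=8 T=7 G=8 C=5): Tm = 2·15 + 4·13 = 82°C ✓; length 28 ✓; GC 13/28 = 46.4%, outside 46.9–59.8% ✗ — fails.
F2 (26 nt, A=4 T=5 G=10 C=7): Tm = 2·9 + 4·17 = 86°C ✓; length 26 ✓; GC 17/26 = 65.4%, outside 46.9–59.8% ✗ — fails.
F3 (27 nt, A=5 T=7 G=5 C=10): Tm = 2·12 + 4·15 = 84°C ✓; length 27 ✓; GC 15/27 = 55.6% ✓ — passes.

F3 only.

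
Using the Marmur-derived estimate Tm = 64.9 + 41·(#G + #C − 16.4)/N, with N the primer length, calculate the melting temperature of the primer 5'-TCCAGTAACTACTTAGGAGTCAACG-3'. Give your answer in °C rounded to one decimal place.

Base counts: A=8, T=6, G=5, C=6; G+C = 11, N = 25.
Tm = 64.9 + 41·(11 − 16.4)/25 = 64.9 + -221.40/25 = 56.0°C.

56.0°C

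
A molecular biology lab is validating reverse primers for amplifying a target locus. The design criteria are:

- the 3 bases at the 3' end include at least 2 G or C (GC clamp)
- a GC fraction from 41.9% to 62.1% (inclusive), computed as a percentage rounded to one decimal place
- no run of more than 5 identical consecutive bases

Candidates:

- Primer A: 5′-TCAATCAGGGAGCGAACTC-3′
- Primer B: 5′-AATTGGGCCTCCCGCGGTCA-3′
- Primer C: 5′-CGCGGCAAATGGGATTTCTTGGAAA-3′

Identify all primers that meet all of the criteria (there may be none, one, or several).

Primer A only.

Primer A (19 nt, A=6 T=3 G=5 C=5): 3' end CTC has 2 G/C ✓; GC 10/19 = 52.6% ✓; longest run = 3 ✓ — passes.
Primer B (20 nt, A=3 T=4 G=6 C=7): 3' end TCA has 1 G/C, need ≥2 ✗; GC 13/20 = 65.0%, outside 41.9–62.1% ✗; longest run = 3 ✓ — fails.
Primer C (25 nt, A=7 T=6 G=8 C=4): 3' end AAA has 0 G/C, need ≥2 ✗; GC 12/25 = 48.0% ✓; longest run = 3 ✓ — fails.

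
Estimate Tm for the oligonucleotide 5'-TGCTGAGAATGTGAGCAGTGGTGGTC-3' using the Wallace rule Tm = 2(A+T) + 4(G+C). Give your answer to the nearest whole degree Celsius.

80°C

Base counts: A=5, T=7, G=11, C=3 (length 26).
Tm = 2·(5+7) + 4·(11+3) = 2·12 + 4·14 = 24 + 56 = 80°C.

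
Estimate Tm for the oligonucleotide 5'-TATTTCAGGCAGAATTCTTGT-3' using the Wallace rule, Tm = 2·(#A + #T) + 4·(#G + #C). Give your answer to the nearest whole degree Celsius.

56°C

Base counts: A=5, T=9, G=4, C=3 (length 21).
Tm = 2·(5+9) + 4·(4+3) = 2·14 + 4·7 = 28 + 28 = 56°C.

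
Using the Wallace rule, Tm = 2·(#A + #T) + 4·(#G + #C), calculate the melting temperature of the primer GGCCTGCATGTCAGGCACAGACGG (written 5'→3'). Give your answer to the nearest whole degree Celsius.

Base counts: A=5, T=3, G=9, C=7 (length 24).
Tm = 2·(5+3) + 4·(9+7) = 2·8 + 4·16 = 16 + 64 = 80°C.

80°C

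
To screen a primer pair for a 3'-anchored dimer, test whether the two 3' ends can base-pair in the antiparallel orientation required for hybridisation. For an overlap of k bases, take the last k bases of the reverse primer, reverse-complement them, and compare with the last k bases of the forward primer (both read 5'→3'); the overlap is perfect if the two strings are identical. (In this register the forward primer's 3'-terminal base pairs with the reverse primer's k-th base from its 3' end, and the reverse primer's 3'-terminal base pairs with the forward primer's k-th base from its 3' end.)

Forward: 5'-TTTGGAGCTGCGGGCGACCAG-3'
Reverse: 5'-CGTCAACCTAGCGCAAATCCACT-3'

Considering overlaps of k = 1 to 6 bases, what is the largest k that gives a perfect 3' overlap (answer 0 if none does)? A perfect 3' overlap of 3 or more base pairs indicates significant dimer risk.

Last 6 bases (5'→3') — forward …GACCAG, reverse …TCCACT.
Reverse complement of the reverse primer's last 6 bases: AGTGGA; its first k bases are the reverse complement of the reverse primer's last k bases, so a perfect k-base overlap needs the forward primer's last k bases to equal them.
Comparing (forward last k vs required): k=1: G vs A ✗; k=2: AG vs AG ✓; k=3: CAG vs AGT ✗; k=4: CCAG vs AGTG ✗; k=5: ACCAG vs AGTGG ✗; k=6: GACCAG vs AGTGGA ✗.
Only k = 2 is perfect, so the longest perfect 3' overlap is 2.

Longest perfect overlap: 2 complementary base pairs; below the dimer-risk threshold (threshold 3).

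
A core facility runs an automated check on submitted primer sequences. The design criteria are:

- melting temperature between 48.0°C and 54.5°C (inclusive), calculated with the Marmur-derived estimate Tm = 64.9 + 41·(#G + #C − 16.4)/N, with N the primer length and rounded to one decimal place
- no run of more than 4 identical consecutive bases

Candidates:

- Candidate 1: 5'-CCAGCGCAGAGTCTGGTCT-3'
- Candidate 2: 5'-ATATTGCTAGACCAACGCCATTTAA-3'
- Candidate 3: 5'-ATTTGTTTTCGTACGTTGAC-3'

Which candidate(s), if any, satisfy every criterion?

Candidate 1 (19 nt, A=3 T=4 G=6 C=6): Tm = 64.9 + 41·(12 − 16.4)/19 = 55.4°C, outside 48.0–54.5°C ✗; longest run = 2 ✓ — fails.
Candidate 2 (25 nt, A=9 T=7 G=3 C=6): Tm = 64.9 + 41·(9 − 16.4)/25 = 52.8°C ✓; longest run = 3 ✓ — passes.
Candidate 3 (20 nt, A=3 T=10 G=4 C=3): Tm = 64.9 + 41·(7 − 16.4)/20 = 45.6°C, outside 48.0–54.5°C ✗; longest run = 4 ✓ — fails.

Candidate 2 only.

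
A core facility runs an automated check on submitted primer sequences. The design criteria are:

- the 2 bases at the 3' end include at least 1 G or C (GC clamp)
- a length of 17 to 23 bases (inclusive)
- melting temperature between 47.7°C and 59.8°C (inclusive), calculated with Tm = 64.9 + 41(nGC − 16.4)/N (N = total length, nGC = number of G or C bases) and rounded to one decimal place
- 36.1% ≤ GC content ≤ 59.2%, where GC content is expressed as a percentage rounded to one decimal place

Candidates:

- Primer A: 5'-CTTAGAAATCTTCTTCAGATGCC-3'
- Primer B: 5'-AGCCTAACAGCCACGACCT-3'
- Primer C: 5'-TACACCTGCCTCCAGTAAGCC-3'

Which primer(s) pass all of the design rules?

Primer A (23 nt, A=6 T=8 G=3 C=6): 3' end CC has 2 G/C ✓; length 23 ✓; Tm = 64.9 + 41·(9 − 16.4)/23 = 51.7°C ✓; GC 9/23 = 39.1% ✓ — passes.
Primer B (19 nt, A=6 T=2 G=3 C=8): 3' end CT has 1 G/C ✓; length 19 ✓; Tm = 64.9 + 41·(11 − 16.4)/19 = 53.2°C ✓; GC 11/19 = 57.9% ✓ — passes.
Primer C (21 nt, A=5 T=4 G=3 C=9): 3' end CC has 2 G/C ✓; length 21 ✓; Tm = 64.9 + 41·(12 − 16.4)/21 = 56.3°C ✓; GC 12/21 = 57.1% ✓ — passes.

Primer A, Primer B and Primer C.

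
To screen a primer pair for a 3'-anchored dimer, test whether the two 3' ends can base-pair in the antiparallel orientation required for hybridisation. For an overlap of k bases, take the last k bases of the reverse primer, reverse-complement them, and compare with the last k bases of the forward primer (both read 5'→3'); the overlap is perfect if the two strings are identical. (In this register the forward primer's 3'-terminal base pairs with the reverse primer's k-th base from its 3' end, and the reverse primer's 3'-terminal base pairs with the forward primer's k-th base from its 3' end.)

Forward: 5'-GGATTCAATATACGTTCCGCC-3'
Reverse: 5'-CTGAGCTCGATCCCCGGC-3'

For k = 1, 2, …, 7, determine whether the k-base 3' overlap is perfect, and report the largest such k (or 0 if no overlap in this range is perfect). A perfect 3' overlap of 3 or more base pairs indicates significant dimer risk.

Last 7 bases (5'→3') — forward …TTCCGCC, reverse …CCCCGGC.
Reverse complement of the reverse primer's last 7 bases: GCCGGGG; its first k bases are the reverse complement of the reverse primer's last k bases, so a perfect k-base overlap needs the forward primer's last k bases to equal them.
Comparing (forward last k vs required): k=1: C vs G ✗; k=2: CC vs GC ✗; k=3: GCC vs GCC ✓; k=4: CGCC vs GCCG ✗; k=5: CCGCC vs GCCGG ✗; k=6: TCCGCC vs GCCGGG ✗; k=7: TTCCGCC vs GCCGGGG ✗.
Only k = 3 is perfect, so the longest perfect 3' overlap is 3.

Longest perfect overlap: 3 complementary base pairs; significant dimer risk (threshold 3).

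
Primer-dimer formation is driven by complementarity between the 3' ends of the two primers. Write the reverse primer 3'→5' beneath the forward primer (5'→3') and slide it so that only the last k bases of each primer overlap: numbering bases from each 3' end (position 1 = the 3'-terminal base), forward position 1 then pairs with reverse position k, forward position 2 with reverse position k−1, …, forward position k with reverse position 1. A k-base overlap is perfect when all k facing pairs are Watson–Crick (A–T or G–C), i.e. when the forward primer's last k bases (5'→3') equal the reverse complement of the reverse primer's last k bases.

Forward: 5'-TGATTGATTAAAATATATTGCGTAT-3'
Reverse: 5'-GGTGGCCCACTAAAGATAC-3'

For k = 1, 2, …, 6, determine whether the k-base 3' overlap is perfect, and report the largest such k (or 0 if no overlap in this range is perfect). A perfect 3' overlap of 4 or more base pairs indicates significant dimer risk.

Last 6 bases (5'→3') — forward …GCGTAT, reverse …AGATAC.
Reverse complement of the reverse primer's last 6 bases: GTATCT; its first k bases are the reverse complement of the reverse primer's last k bases, so a perfect k-base overlap needs the forward primer's last k bases to equal them.
Comparing (forward last k vs required): k=1: T vs G ✗; k=2: AT vs GT ✗; k=3: TAT vs GTA ✗; k=4: GTAT vs GTAT ✓; k=5: CGTAT vs GTATC ✗; k=6: GCGTAT vs GTATCT ✗.
Only k = 4 is perfect, so the longest perfect 3' overlap is 4.

Longest perfect overlap: 4 complementary base pairs; significant dimer risk (threshold 4).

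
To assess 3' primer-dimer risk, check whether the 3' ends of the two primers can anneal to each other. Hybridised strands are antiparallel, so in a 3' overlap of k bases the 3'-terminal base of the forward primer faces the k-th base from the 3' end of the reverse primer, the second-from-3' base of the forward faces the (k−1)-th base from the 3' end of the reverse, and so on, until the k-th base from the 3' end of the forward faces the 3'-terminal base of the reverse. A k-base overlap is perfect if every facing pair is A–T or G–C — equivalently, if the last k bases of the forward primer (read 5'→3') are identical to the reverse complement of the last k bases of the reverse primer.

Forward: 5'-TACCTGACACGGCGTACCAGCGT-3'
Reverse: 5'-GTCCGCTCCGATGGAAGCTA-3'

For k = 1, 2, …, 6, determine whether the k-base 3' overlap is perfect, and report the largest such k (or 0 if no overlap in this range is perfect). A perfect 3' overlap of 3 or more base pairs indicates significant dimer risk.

Longest perfect overlap: 1 complementary base pair; below the dimer-risk threshold (threshold 3).

Last 6 bases (5'→3') — forward …CAGCGT, reverse …AAGCTA.
Reverse complement of the reverse primer's last 6 bases: TAGCTT; its first k bases are the reverse complement of the reverse primer's last k bases, so a perfect k-base overlap needs the forward primer's last k bases to equal them.
Comparing (forward last k vs required): k=1: T vs T ✓; k=2: GT vs TA ✗; k=3: CGT vs TAG ✗; k=4: GCGT vs TAGC ✗; k=5: AGCGT vs TAGCT ✗; k=6: CAGCGT vs TAGCTT ✗.
Only k = 1 is perfect, so the longest perfect 3' overlap is 1.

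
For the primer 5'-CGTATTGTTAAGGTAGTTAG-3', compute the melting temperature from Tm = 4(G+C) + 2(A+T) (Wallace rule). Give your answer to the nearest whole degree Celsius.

Base counts: A=5, T=8, G=6, C=1 (length 20).
Tm = 2·(5+8) + 4·(6+1) = 2·13 + 4·7 = 26 + 28 = 54°C.

54°C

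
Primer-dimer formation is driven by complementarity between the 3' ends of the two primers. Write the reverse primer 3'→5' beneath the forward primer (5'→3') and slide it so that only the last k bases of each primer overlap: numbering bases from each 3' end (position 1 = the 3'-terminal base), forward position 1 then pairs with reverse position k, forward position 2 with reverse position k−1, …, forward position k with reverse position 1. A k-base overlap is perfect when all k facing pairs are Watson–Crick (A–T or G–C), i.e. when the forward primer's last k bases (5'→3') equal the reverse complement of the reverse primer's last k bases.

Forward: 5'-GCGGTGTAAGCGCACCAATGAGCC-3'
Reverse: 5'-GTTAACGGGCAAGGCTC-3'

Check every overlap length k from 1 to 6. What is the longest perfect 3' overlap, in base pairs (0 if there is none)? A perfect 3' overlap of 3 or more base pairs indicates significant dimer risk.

Last 6 bases (5'→3') — forward …TGAGCC, reverse …AGGCTC.
Reverse complement of the reverse primer's last 6 bases: GAGCCT; its first k bases are the reverse complement of the reverse primer's last k bases, so a perfect k-base overlap needs the forward primer's last k bases to equal them.
Comparing (forward last k vs required): k=1: C vs G ✗; k=2: CC vs GA ✗; k=3: GCC vs GAG ✗; k=4: AGCC vs GAGC ✗; k=5: GAGCC vs GAGCC ✓; k=6: TGAGCC vs GAGCCT ✗.
Only k = 5 is perfect, so the longest perfect 3' overlap is 5.

Longest perfect overlap: 5 complementary base pairs; significant dimer risk (threshold 3).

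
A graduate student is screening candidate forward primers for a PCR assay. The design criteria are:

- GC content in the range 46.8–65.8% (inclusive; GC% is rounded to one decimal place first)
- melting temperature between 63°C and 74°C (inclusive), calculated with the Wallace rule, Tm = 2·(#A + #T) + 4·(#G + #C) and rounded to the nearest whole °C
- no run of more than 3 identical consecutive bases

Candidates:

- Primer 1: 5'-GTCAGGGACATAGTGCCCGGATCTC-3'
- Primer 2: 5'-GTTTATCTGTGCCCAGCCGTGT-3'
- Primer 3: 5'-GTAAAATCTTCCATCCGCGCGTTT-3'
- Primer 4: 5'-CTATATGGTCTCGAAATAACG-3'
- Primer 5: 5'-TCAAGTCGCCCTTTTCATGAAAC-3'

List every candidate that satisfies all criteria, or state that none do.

Primer 2 only.

Primer 1 (25 nt, A=5 T=5 G=8 C=7): GC 15/25 = 60.0% ✓; Tm = 2·10 + 4·15 = 80°C, outside 63–74°C ✗; longest run = 3 ✓ — fails.
Primer 2 (22 nt, A=2 T=8 G=6 C=6): GC 12/22 = 54.5% ✓; Tm = 2·10 + 4·12 = 68°C ✓; longest run = 3 ✓ — passes.
Primer 3 (24 nt, A=5 T=8 G=4 C=7): GC 11/24 = 45.8%, outside 46.8–65.8% ✗; Tm = 2·13 + 4·11 = 70°C ✓; longest run = 4, exceeds 3 ✗ — fails.
Primer 4 (21 nt, A=7 T=6 G=4 C=4): GC 8/21 = 38.1%, outside 46.8–65.8% ✗; Tm = 2·13 + 4·8 = 58°C, outside 63–74°C ✗; longest run = 3 ✓ — fails.
Primer 5 (23 nt, A=6 T=7 G=3 C=7): GC 10/23 = 43.5%, outside 46.8–65.8% ✗; Tm = 2·13 + 4·10 = 66°C ✓; longest run = 4, exceeds 3 ✗ — fails.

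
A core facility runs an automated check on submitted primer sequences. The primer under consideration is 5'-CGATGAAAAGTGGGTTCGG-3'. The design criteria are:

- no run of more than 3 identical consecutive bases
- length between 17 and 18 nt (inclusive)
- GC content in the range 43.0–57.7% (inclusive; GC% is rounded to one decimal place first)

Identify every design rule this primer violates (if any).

Fails: homopolymer run, length.

Base counts: A=5, T=4, G=8, C=2 (length 19).
homopolymer run: longest run = 4, exceeds 3 ✗
length: length 19, outside 17–18 ✗
GC content: GC 10/19 = 52.6% ✓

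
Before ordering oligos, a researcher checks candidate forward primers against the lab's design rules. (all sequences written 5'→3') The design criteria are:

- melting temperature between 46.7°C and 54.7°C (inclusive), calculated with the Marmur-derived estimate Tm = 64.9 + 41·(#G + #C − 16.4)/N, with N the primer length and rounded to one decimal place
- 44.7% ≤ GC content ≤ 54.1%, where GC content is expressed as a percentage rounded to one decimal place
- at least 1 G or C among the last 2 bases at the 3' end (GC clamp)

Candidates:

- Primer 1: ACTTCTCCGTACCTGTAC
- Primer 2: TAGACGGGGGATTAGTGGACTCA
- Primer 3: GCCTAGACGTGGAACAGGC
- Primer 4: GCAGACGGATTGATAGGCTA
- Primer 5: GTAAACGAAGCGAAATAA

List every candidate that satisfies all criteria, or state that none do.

Primer 1 only.

Primer 1 (18 nt, A=3 T=6 G=2 C=7): Tm = 64.9 + 41·(9 − 16.4)/18 = 48.0°C ✓; GC 9/18 = 50.0% ✓; 3' end AC has 1 G/C ✓ — passes.
Primer 2 (23 nt, A=6 T=5 G=9 C=3): Tm = 64.9 + 41·(12 − 16.4)/23 = 57.1°C, outside 46.7–54.7°C ✗; GC 12/23 = 52.2% ✓; 3' end CA has 1 G/C ✓ — fails.
Primer 3 (19 nt, A=5 T=2 G=7 C=5): Tm = 64.9 + 41·(12 − 16.4)/19 = 55.4°C, outside 46.7–54.7°C ✗; GC 12/19 = 63.2%, outside 44.7–54.1% ✗; 3' end GC has 2 G/C ✓ — fails.
Primer 4 (20 nt, A=6 T=4 G=7 C=3): Tm = 64.9 + 41·(10 − 16.4)/20 = 51.8°C ✓; GC 10/20 = 50.0% ✓; 3' end TA has 0 G/C, need ≥1 ✗ — fails.
Primer 5 (18 nt, A=10 T=2 G=4 C=2): Tm = 64.9 + 41·(6 − 16.4)/18 = 41.2°C, outside 46.7–54.7°C ✗; GC 6/18 = 33.3%, outside 44.7–54.1% ✗; 3' end AA has 0 G/C, need ≥1 ✗ — fails.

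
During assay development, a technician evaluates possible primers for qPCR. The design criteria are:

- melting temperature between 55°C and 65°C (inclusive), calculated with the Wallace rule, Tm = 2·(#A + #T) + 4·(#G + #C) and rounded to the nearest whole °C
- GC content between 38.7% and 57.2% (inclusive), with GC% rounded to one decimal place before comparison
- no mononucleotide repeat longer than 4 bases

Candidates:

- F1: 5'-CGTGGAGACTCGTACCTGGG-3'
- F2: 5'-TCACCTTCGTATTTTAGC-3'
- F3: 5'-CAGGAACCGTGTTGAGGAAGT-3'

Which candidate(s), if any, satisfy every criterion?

F1 (20 nt, A=3 T=4 G=8 C=5): Tm = 2·7 + 4·13 = 66°C, outside 55–65°C ✗; GC 13/20 = 65.0%, outside 38.7–57.2% ✗; longest run = 3 ✓ — fails.
F2 (18 nt, A=3 T=8 G=2 C=5): Tm = 2·11 + 4·7 = 50°C, outside 55–65°C ✗; GC 7/18 = 38.9% ✓; longest run = 4 ✓ — fails.
F3 (21 nt, A=6 T=4 G=8 C=3): Tm = 2·10 + 4·11 = 64°C ✓; GC 11/21 = 52.4% ✓; longest run = 2 ✓ — passes.

F3 only.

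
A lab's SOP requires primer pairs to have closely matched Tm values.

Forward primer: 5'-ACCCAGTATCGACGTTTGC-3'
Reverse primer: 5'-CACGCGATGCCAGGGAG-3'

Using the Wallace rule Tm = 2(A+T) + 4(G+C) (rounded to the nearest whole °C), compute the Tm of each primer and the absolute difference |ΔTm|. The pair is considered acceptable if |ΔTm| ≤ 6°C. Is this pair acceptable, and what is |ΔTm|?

Forward: A=4 T=5 G=4 C=6 → Tm = 2·9 + 4·10 = 58°C.
Reverse: A=4 T=1 G=7 C=5 → Tm = 2·5 + 4·12 = 58°C.
|ΔTm| = |58 − 58| = 0°C, ≤ 6°C.

|ΔTm| = 0°C; the pair is acceptable.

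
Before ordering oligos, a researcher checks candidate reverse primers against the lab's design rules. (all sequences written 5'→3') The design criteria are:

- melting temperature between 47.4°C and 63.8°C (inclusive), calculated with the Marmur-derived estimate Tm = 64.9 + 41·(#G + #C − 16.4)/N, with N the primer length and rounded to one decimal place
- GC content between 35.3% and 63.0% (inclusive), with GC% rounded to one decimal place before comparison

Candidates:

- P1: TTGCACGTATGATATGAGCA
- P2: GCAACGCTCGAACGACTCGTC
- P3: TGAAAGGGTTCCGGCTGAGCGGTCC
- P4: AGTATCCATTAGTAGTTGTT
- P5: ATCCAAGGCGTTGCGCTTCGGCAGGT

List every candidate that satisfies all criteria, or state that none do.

P1 and P2.

P1 (20 nt, A=6 T=6 G=5 C=3): Tm = 64.9 + 41·(8 − 16.4)/20 = 47.7°C ✓; GC 8/20 = 40.0% ✓ — passes.
P2 (21 nt, A=5 T=3 G=5 C=8): Tm = 64.9 + 41·(13 − 16.4)/21 = 58.3°C ✓; GC 13/21 = 61.9% ✓ — passes.
P3 (25 nt, A=4 T=5 G=10 C=6): Tm = 64.9 + 41·(16 − 16.4)/25 = 64.2°C, outside 47.4–63.8°C ✗; GC 16/25 = 64.0%, outside 35.3–63.0% ✗ — fails.
P4 (20 nt, A=5 T=9 G=4 C=2): Tm = 64.9 + 41·(6 − 16.4)/20 = 43.6°C, outside 47.4–63.8°C ✗; GC 6/20 = 30.0%, outside 35.3–63.0% ✗ — fails.
P5 (26 nt, A=4 T=6 G=9 C=7): Tm = 64.9 + 41·(16 − 16.4)/26 = 64.3°C, outside 47.4–63.8°C ✗; GC 16/26 = 61.5% ✓ — fails.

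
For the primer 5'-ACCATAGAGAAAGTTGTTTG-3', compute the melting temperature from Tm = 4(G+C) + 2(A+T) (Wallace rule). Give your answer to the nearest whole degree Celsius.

Base counts: A=7, T=6, G=5, C=2 (length 20).
Tm = 2·(7+6) + 4·(5+2) = 2·13 + 4·7 = 26 + 28 = 54°C.

54°C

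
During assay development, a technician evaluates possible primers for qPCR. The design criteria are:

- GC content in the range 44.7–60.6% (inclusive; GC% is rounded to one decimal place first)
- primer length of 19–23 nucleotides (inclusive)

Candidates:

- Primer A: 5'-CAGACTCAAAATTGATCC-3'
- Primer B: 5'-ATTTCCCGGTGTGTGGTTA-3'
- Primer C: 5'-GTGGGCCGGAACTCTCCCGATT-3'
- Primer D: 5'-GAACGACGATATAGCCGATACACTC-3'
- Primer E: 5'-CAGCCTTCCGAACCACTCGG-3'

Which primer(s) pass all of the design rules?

Primer A (18 nt, A=7 T=4 G=2 C=5): GC 7/18 = 38.9%, outside 44.7–60.6% ✗; length 18, outside 19–23 ✗ — fails.
Primer B (19 nt, A=2 T=8 G=6 C=3): GC 9/19 = 47.4% ✓; length 19 ✓ — passes.
Primer C (22 nt, A=3 T=5 G=7 C=7): GC 14/22 = 63.6%, outside 44.7–60.6% ✗; length 22 ✓ — fails.
Primer D (25 nt, A=9 T=4 G=5 C=7): GC 12/25 = 48.0% ✓; length 25, outside 19–23 ✗ — fails.
Primer E (20 nt, A=4 T=3 G=4 C=9): GC 13/20 = 65.0%, outside 44.7–60.6% ✗; length 20 ✓ — fails.

Primer B only.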